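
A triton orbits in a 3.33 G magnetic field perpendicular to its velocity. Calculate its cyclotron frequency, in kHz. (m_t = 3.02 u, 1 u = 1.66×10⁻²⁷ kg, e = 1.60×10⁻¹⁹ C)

f ≈ 1.69 kHz

f = qB/(2πm) = (1×1.60×10^-19)(3.33×10^-4) / [2π(5.01×10^-27)] = 1690 Hz.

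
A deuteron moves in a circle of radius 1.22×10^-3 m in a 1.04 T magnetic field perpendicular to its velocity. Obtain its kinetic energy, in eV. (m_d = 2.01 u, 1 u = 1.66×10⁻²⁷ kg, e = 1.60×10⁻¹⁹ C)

v = qBr/m = (1×1.60×10^-19)(1.04)(1.22×10^-3) / (3.34×10^-27) = 6.08×10^4 m/s.
K = ½mv² = 0.5·(3.34×10^-27)·(6.08×10^4)² = 6.18×10^-18 J = 38.6 eV.

K ≈ 38.6 eV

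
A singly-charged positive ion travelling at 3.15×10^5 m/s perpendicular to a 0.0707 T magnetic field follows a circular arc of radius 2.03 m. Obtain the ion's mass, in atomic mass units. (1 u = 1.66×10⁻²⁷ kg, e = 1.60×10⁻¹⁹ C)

qvB = mv²/r ⇒ m = qBr/v.
m = (1×1.60×10^-19)(0.0707)(2.03) / (3.15×10^5) = 7.29×10^-26 kg = 43.9 u.

m ≈ 43.9 u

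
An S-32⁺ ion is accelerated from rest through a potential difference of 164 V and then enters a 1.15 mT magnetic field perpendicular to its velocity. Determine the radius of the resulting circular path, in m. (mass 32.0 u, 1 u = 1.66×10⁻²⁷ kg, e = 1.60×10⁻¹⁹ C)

r ≈ 9.07 m

The kinetic energy gained is K = qV = (1×1.60×10^-19)(164) = 2.62×10^-17 J.
v = √(2K/m) = 3.14×10^4 m/s.
r = mv/(qB) = (5.31×10^-26)(3.14×10^4) / [(1×1.60×10^-19)(1.15×10^-3)] = 9.07 m.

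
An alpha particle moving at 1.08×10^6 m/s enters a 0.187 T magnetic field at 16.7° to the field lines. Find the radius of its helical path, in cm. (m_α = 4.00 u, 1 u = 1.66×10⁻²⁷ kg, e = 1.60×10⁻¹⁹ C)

Only the perpendicular component v⊥ = v sin16.7° = 3.10×10^5 m/s is bent by the field.
r = m v⊥ /(qB) = (6.64×10^-27)(3.10×10^5) / [(2×1.60×10^-19)(0.187)] = 0.0344 m.

r ≈ 3.44 cm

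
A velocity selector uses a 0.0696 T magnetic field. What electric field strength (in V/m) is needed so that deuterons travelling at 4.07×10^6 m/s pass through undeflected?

E ≈ 2.83×10^5 V/m

qE = qvB ⇒ E = vB = (4.07×10^6)(0.0696) = 2.83×10^5 V/m.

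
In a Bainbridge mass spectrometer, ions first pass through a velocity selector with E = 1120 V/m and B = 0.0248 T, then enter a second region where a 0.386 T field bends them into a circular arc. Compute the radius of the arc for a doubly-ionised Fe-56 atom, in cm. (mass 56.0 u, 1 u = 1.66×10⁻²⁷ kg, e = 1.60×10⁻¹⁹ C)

The selector passes v = E/B = 1120/0.0248 = 4.52×10^4 m/s.
In the deflection region, r = mv/(qB₂) = (9.30×10^-26)(4.52×10^4) / [(2×1.60×10^-19)(0.386)] = 0.0340 m.

r ≈ 3.40 cm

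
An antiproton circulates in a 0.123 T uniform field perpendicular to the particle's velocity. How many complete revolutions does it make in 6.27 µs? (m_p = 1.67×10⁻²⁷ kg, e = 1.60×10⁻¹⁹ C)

N = 11

T = 2πm/(qB) = 2π(1.67×10^-27) / [(1×1.60×10^-19)(0.123)] = 5.3318×10^-7 s.
N = t/T = 6.27×10^-6 / 5.3318×10^-7 ≈ 11.76, so 11 complete revolutions.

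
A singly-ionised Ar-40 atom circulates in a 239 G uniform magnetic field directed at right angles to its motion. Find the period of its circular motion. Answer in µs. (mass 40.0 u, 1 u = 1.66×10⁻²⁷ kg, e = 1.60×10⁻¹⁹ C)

The cyclotron period is independent of speed: T = 2πm/(qB).
T = 2π(6.64×10^-26) / [(1×1.60×10^-19)(0.0239)] = 1.09×10^-4 s.

T ≈ 109 µs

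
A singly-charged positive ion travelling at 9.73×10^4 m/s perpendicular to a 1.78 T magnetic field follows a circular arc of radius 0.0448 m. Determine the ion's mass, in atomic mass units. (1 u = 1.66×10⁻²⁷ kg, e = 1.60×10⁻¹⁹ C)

m ≈ 79.0 u

qvB = mv²/r ⇒ m = qBr/v.
m = (1×1.60×10^-19)(1.78)(0.0448) / (9.73×10^4) = 1.31×10^-25 kg = 79.0 u.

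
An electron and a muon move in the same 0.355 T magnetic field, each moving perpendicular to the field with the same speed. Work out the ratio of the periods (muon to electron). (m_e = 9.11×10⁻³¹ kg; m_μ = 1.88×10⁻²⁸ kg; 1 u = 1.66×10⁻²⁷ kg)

T = 2πm/(qB) is independent of speed, so T₂/T₁ = (m₂/q₂)/(m₁/q₁).
T_{muon}/T_{electron} = (1.88×10^-28/1e) / (9.11×10^-31/1e) = 206.

ratio ≈ 206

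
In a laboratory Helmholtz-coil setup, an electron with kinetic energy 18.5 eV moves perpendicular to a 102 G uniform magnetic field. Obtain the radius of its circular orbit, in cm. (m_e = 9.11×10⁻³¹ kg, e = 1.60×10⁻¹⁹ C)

r ≈ 0.142 cm

Convert the energy: K = 18.5 eV = 2.96×10^-18 J.
v = √(2K/m) = √(2·2.96×10^-18/9.11×10^-31) = 2.55×10^6 m/s.
r = mv/(qB) = (9.11×10^-31)(2.55×10^6) / [(1×1.60×10^-19)(0.0102)] = 1.42×10^-3 m.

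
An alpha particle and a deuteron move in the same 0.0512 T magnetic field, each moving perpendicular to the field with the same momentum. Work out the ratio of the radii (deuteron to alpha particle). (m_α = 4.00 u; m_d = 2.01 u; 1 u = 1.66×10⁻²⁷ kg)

ratio ≈ 2.00

r = p/(qB) ⇒ at equal p, r ∝ 1/q.
r_{deuteron}/r_{alpha particle} = 2.00.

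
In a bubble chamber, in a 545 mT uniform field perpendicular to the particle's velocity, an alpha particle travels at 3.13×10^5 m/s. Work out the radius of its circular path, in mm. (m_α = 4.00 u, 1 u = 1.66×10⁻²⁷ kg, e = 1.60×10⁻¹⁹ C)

The magnetic force provides the centripetal force: qvB = mv²/r, so r = mv/(qB).
r = (6.64×10^-27 kg)(3.13×10^5 m/s) / [(2×1.60×10^-19 C)(0.545 T)] = 0.0119 m.

r ≈ 11.9 mm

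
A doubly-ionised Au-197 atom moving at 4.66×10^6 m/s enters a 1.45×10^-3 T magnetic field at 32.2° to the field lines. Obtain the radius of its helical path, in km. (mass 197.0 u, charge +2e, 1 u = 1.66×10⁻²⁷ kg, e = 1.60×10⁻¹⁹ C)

Only the perpendicular component v⊥ = v sin32.2° = 2.48×10^6 m/s is bent by the field.
r = m v⊥ /(qB) = (3.27×10^-25)(2.48×10^6) / [(2×1.60×10^-19)(1.45×10^-3)] = 1750 m.

r ≈ 1.75 km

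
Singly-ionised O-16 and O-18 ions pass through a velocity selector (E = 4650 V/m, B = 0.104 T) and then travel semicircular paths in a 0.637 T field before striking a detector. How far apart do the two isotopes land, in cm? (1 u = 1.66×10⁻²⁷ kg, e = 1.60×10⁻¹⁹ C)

Δd ≈ 0.291 cm

Both emerge at v = E/B₁ = 4.47×10^4 m/s.
r = mv/(qB₂), so r₁ = 0.01165 m and r₂ = 0.01311 m, giving Δr = 1.46×10^-3 m.
After a semicircle each ion lands a diameter 2r from the entry slit, so the separation is 2Δr = 2.91×10^-3 m.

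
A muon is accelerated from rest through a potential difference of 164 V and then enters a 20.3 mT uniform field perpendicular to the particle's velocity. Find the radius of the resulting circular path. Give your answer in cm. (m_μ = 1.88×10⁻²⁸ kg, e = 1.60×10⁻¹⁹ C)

The kinetic energy gained is K = qV = (1×1.60×10^-19)(164) = 2.62×10^-17 J.
v = √(2K/m) = 5.28×10^5 m/s.
r = mv/(qB) = (1.88×10^-28)(5.28×10^5) / [(1×1.60×10^-19)(0.0203)] = 0.0306 m.

r ≈ 3.06 cm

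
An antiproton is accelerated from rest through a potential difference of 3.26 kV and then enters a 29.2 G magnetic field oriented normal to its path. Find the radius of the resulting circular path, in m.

r ≈ 2.83 m

The kinetic energy gained is K = qV = (1×1.60×10^-19)(3260) = 5.22×10^-16 J.
v = √(2K/m) = 7.90×10^5 m/s.
r = mv/(qB) = (1.67×10^-27)(7.90×10^5) / [(1×1.60×10^-19)(2.92×10^-3)] = 2.83 m.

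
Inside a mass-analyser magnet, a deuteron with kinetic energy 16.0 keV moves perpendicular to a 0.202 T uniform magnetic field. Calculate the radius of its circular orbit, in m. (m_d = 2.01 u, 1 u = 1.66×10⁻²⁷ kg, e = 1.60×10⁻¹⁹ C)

Convert the energy: K = 16.0 keV = 2.56×10^-15 J.
v = √(2K/m) = √(2·2.56×10^-15/3.34×10^-27) = 1.24×10^6 m/s.
r = mv/(qB) = (3.34×10^-27)(1.24×10^6) / [(1×1.60×10^-19)(0.202)] = 0.128 m.

r ≈ 0.128 m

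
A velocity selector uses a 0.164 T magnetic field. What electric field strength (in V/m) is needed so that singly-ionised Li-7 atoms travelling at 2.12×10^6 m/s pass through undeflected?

qE = qvB ⇒ E = vB = (2.12×10^6)(0.164) = 3.48×10^5 V/m.

E ≈ 3.48×10^5 V/m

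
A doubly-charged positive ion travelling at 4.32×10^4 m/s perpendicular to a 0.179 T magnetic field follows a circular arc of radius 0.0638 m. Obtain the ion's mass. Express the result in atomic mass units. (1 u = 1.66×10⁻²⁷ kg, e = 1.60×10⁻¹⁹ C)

m ≈ 51.0 u

qvB = mv²/r ⇒ m = qBr/v.
m = (2×1.60×10^-19)(0.179)(0.0638) / (4.32×10^4) = 8.46×10^-26 kg = 51.0 u.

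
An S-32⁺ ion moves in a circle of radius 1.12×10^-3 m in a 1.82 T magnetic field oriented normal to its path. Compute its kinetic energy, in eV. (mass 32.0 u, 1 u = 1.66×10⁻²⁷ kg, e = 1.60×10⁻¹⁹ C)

K ≈ 6.26 eV

v = qBr/m = (1×1.60×10^-19)(1.82)(1.12×10^-3) / (5.31×10^-26) = 6140 m/s.
K = ½mv² = 0.5·(5.31×10^-26)·(6140)² = 1.00×10^-18 J = 6.26 eV.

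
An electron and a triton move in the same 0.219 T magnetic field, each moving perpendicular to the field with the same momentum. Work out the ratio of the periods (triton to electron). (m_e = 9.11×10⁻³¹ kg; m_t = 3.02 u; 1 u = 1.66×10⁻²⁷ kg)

ratio ≈ 5500

T = 2πm/(qB) is independent of speed, so T₂/T₁ = (m₂/q₂)/(m₁/q₁).
T_{triton}/T_{electron} = (5.01×10^-27/1e) / (9.11×10^-31/1e) = 5500.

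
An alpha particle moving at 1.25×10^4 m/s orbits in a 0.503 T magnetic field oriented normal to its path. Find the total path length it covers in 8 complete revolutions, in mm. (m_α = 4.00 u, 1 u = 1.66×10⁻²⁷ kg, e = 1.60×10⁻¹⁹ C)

r = mv/(qB) = 5.16×10^-4 m, so one revolution covers 2πr = 3.24×10^-3 m.
In 8 revolutions: L = 8·2πr = 0.0259 m.

L ≈ 25.9 mm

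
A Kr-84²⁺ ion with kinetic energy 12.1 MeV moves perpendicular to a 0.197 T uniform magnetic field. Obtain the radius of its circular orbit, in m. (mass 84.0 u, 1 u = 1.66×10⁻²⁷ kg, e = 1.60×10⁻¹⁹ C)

Convert the energy: K = 12.1 MeV = 1.94×10^-12 J.
v = √(2K/m) = √(2·1.94×10^-12/1.39×10^-25) = 5.27×10^6 m/s.
r = mv/(qB) = (1.39×10^-25)(5.27×10^6) / [(2×1.60×10^-19)(0.197)] = 11.7 m.

r ≈ 11.7 m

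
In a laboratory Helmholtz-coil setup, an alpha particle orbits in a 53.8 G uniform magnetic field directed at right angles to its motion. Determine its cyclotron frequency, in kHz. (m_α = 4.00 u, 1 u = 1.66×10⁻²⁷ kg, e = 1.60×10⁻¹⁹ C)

f = qB/(2πm) = (2×1.60×10^-19)(5.38×10^-3) / [2π(6.64×10^-27)] = 4.13×10^4 Hz.

f ≈ 41.3 kHz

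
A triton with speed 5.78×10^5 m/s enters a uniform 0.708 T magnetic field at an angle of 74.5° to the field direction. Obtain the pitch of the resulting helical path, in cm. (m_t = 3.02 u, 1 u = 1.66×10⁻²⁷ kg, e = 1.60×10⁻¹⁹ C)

The velocity component along B is v∥ = v cos74.5° = 1.54×10^5 m/s.
The cyclotron period T = 2πm/(qB) = 2.78×10^-7 s is set by m, q, B alone.
Pitch = v∥·T = (1.54×10^5)(2.78×10^-7) = 0.0430 m.

pitch ≈ 4.30 cm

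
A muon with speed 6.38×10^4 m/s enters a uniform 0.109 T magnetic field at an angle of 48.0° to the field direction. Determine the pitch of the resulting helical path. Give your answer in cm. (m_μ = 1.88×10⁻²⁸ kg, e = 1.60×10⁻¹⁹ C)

pitch ≈ 0.289 cm

The velocity component along B is v∥ = v cos48.0° = 4.27×10^4 m/s.
The cyclotron period T = 2πm/(qB) = 6.77×10^-8 s is set by m, q, B alone.
Pitch = v∥·T = (4.27×10^4)(6.77×10^-8) = 2.89×10^-3 m.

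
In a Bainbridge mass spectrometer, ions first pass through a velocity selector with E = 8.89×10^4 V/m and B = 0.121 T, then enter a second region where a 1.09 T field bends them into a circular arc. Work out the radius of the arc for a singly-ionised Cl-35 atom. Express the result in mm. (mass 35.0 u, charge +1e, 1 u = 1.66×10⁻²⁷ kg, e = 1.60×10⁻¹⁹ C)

r ≈ 245 mm

The selector passes v = E/B = 8.89×10^4/0.121 = 7.35×10^5 m/s.
In the deflection region, r = mv/(qB₂) = (5.81×10^-26)(7.35×10^5) / [(1×1.60×10^-19)(1.09)] = 0.245 m.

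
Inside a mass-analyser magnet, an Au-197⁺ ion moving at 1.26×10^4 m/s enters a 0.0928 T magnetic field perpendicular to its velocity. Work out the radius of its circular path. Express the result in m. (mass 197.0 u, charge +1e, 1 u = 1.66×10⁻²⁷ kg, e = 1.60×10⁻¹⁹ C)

The magnetic force provides the centripetal force: qvB = mv²/r, so r = mv/(qB).
r = (3.27×10^-25 kg)(1.26×10^4 m/s) / [(1×1.60×10^-19 C)(0.0928 T)] = 0.278 m.

r ≈ 0.278 m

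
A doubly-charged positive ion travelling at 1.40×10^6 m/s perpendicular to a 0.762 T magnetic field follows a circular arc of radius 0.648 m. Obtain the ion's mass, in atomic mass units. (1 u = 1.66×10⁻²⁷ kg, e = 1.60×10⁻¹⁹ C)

m ≈ 68.0 u

qvB = mv²/r ⇒ m = qBr/v.
m = (2×1.60×10^-19)(0.762)(0.648) / (1.40×10^6) = 1.13×10^-25 kg = 68.0 u.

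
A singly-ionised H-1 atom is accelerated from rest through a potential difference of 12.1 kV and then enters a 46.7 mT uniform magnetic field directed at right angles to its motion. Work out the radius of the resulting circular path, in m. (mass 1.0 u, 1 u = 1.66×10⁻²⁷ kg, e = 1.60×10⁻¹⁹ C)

The kinetic energy gained is K = qV = (1×1.60×10^-19)(1.21×10^4) = 1.94×10^-15 J.
v = √(2K/m) = 1.53×10^6 m/s.
r = mv/(qB) = (1.66×10^-27)(1.53×10^6) / [(1×1.60×10^-19)(0.0467)] = 0.339 m.

r ≈ 0.339 m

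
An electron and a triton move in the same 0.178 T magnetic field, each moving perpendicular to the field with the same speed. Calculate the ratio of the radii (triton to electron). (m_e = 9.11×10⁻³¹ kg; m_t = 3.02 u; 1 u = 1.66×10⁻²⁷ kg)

r = mv/(qB) ⇒ at equal v, r ∝ m/q.
r_{triton}/r_{electron} = 5500.

ratio ≈ 5500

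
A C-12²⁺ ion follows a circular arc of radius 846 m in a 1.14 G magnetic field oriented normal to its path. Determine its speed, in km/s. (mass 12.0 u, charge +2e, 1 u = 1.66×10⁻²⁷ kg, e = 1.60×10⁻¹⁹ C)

v ≈ 1550 km/s

From qvB = mv²/r, v = qBr/m.
v = (2×1.60×10^-19)(1.14×10^-4)(846) / (1.99×10^-26) = 1.55×10^6 m/s.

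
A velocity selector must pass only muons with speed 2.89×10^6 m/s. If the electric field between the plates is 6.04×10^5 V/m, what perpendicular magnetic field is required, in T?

B ≈ 0.209 T

qE = qvB ⇒ B = E/v = (6.04×10^5) / (2.89×10^6) = 0.209 T.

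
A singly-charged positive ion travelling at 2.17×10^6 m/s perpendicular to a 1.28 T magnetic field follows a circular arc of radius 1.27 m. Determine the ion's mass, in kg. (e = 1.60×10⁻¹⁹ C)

qvB = mv²/r ⇒ m = qBr/v.
m = (1×1.60×10^-19)(1.28)(1.27) / (2.17×10^6) = 1.20×10^-25 kg.

m ≈ 1.20×10^-25 kg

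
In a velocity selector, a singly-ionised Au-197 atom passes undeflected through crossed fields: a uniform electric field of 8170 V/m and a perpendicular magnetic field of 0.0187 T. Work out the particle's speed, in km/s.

v ≈ 437 km/s

For zero net force, qE = qvB, so v = E/B.
v = (8170) / (0.0187) = 4.37×10^5 m/s.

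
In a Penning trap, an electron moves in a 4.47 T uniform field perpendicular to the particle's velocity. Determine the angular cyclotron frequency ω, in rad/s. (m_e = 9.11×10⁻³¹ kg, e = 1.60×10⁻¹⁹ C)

ω = qB/m = (1×1.60×10^-19)(4.47) / (9.11×10^-31) = 7.85×10^11 rad/s.

ω ≈ 7.85×10^11 rad/s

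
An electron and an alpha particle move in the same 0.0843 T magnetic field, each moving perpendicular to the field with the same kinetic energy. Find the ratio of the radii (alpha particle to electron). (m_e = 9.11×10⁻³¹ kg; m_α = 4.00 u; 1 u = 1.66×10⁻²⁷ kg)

r = √(2mK)/(qB) ⇒ at equal K, r ∝ √m/q.
r_{alpha particle}/r_{electron} = 42.7.

ratio ≈ 42.7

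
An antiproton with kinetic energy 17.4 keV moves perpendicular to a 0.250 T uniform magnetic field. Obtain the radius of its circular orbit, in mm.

Convert the energy: K = 17.4 keV = 2.78×10^-15 J.
v = √(2K/m) = √(2·2.78×10^-15/1.67×10^-27) = 1.83×10^6 m/s.
r = mv/(qB) = (1.67×10^-27)(1.83×10^6) / [(1×1.60×10^-19)(0.250)] = 0.0762 m.

r ≈ 76.2 mm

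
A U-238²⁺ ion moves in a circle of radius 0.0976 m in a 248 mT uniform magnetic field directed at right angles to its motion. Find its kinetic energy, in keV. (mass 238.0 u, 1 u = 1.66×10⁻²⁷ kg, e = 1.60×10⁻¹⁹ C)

v = qBr/m = (2×1.60×10^-19)(0.248)(0.0976) / (3.95×10^-25) = 1.96×10^4 m/s.
K = ½mv² = 0.5·(3.95×10^-25)·(1.96×10^4)² = 7.59×10^-17 J = 0.475 keV.

K ≈ 0.475 keV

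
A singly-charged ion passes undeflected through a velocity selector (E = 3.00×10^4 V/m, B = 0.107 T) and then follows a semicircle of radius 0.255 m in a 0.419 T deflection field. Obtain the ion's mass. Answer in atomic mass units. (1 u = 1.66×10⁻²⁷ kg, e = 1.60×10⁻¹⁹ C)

v = E/B₁ = 2.80×10^5 m/s.
From r = mv/(qB₂), m = qB₂r/v = (1×1.60×10^-19)(0.419)(0.255) / (2.80×10^5) = 6.10×10^-26 kg.
In atomic mass units: m = 6.10×10^-26 / 1.66×10^-27 = 36.7 u.

m ≈ 36.7 u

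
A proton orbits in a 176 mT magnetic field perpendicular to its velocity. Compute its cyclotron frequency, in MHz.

f ≈ 2.68 MHz

f = qB/(2πm) = (1×1.60×10^-19)(0.176) / [2π(1.67×10^-27)] = 2.68×10^6 Hz.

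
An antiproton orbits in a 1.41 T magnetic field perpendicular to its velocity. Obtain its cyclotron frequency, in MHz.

f = qB/(2πm) = (1×1.60×10^-19)(1.41) / [2π(1.67×10^-27)] = 2.15×10^7 Hz.

f ≈ 21.5 MHz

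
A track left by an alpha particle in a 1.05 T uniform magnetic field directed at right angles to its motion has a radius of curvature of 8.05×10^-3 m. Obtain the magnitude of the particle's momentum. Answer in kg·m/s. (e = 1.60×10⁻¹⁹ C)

p ≈ 2.70×10^-21 kg·m/s

Since qvB = mv²/r, the momentum p = mv = qBr.
p = (2×1.60×10^-19)(1.05)(8.05×10^-3) = 2.70×10^-21 kg·m/s.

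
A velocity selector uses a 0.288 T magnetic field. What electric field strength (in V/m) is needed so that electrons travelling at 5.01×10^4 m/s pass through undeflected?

qE = qvB ⇒ E = vB = (5.01×10^4)(0.288) = 1.44×10^4 V/m.

E ≈ 1.44×10^4 V/m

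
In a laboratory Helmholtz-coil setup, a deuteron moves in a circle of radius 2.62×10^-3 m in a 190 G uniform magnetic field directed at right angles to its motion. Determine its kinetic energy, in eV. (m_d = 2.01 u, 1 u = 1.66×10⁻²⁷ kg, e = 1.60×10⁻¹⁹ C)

v = qBr/m = (1×1.60×10^-19)(0.0190)(2.62×10^-3) / (3.34×10^-27) = 2390 m/s.
K = ½mv² = 0.5·(3.34×10^-27)·(2390)² = 9.51×10^-21 J = 0.0594 eV.

K ≈ 0.0594 eV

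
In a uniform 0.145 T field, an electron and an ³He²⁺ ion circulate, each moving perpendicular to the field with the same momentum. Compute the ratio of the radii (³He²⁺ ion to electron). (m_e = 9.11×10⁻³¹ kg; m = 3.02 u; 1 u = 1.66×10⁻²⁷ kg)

r = p/(qB) ⇒ at equal p, r ∝ 1/q.
r_{³He²⁺ ion}/r_{electron} = 0.500.

ratio ≈ 0.500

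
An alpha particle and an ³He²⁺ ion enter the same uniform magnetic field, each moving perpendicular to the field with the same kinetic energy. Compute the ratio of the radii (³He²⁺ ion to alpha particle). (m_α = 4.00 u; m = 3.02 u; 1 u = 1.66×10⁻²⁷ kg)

r = √(2mK)/(qB) ⇒ at equal K, r ∝ √m/q.
r_{³He²⁺ ion}/r_{alpha particle} = 0.869.

ratio ≈ 0.869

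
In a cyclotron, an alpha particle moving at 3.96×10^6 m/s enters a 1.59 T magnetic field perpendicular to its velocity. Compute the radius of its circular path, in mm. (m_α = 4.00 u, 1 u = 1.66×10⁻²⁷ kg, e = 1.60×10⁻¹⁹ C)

The magnetic force provides the centripetal force: qvB = mv²/r, so r = mv/(qB).
r = (6.64×10^-27 kg)(3.96×10^6 m/s) / [(2×1.60×10^-19 C)(1.59 T)] = 0.0517 m.

r ≈ 51.7 mm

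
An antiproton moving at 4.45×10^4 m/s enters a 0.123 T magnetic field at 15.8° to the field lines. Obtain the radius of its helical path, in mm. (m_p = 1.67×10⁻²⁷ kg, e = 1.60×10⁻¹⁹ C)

r ≈ 1.03 mm

Only the perpendicular component v⊥ = v sin15.8° = 1.21×10^4 m/s is bent by the field.
r = m v⊥ /(qB) = (1.67×10^-27)(1.21×10^4) / [(1×1.60×10^-19)(0.123)] = 1.03×10^-3 m.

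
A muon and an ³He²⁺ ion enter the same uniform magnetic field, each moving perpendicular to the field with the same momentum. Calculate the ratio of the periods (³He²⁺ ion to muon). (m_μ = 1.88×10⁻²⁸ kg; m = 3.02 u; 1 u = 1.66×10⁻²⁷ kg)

ratio ≈ 13.3

T = 2πm/(qB) is independent of speed, so T₂/T₁ = (m₂/q₂)/(m₁/q₁).
T_{³He²⁺ ion}/T_{muon} = (5.01×10^-27/2e) / (1.88×10^-28/1e) = 13.3.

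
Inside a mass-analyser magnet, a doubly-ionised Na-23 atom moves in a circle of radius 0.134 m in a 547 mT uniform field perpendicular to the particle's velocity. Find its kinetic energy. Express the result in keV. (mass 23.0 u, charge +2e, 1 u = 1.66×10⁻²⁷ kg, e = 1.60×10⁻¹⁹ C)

v = qBr/m = (2×1.60×10^-19)(0.547)(0.134) / (3.82×10^-26) = 6.14×10^5 m/s.
K = ½mv² = 0.5·(3.82×10^-26)·(6.14×10^5)² = 7.20×10^-15 J = 45.0 keV.

K ≈ 45.0 keV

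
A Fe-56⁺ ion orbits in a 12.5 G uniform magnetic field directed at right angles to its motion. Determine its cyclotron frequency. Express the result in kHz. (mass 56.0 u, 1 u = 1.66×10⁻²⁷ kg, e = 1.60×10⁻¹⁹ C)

f = qB/(2πm) = (1×1.60×10^-19)(1.25×10^-3) / [2π(9.30×10^-26)] = 342 Hz.

f ≈ 0.342 kHz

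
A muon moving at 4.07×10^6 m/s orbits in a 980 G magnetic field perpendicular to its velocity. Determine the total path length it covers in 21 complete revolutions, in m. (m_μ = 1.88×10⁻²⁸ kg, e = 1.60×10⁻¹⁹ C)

L ≈ 6.44 m

r = mv/(qB) = 0.0488 m, so one revolution covers 2πr = 0.307 m.
In 21 revolutions: L = 21·2πr = 6.44 m.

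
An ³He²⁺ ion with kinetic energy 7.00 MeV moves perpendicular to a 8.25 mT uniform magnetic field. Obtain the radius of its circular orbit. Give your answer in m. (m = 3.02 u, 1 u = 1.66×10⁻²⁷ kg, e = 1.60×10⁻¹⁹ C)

Convert the energy: K = 7.00 MeV = 1.12×10^-12 J.
v = √(2K/m) = √(2·1.12×10^-12/5.01×10^-27) = 2.11×10^7 m/s.
r = mv/(qB) = (5.01×10^-27)(2.11×10^7) / [(2×1.60×10^-19)(8.25×10^-3)] = 40.1 m.

r ≈ 40.1 m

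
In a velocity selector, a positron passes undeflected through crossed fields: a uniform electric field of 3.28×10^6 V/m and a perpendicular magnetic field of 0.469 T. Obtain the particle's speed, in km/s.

For zero net force, qE = qvB, so v = E/B.
v = (3.28×10^6) / (0.469) = 6.99×10^6 m/s.

v ≈ 6990 km/s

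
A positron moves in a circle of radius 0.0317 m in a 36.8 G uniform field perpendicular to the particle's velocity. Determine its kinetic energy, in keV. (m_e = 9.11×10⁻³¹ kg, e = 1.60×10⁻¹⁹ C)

v = qBr/m = (1×1.60×10^-19)(3.68×10^-3)(0.0317) / (9.11×10^-31) = 2.05×10^7 m/s.
K = ½mv² = 0.5·(9.11×10^-31)·(2.05×10^7)² = 1.91×10^-16 J = 1.20 keV.

K ≈ 1.20 keV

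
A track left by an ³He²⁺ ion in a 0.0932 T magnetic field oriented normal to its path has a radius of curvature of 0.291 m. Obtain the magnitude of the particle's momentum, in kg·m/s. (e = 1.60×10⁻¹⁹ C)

p ≈ 8.68×10^-21 kg·m/s

Since qvB = mv²/r, the momentum p = mv = qBr.
p = (2×1.60×10^-19)(0.0932)(0.291) = 8.68×10^-21 kg·m/s.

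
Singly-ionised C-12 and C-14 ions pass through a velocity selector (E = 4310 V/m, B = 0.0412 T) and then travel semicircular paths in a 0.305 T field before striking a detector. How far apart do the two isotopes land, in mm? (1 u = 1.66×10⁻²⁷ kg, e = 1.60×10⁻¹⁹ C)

Δd ≈ 14.2 mm

Both emerge at v = E/B₁ = 1.05×10^5 m/s.
r = mv/(qB₂), so r₁ = 0.04270 m and r₂ = 0.04982 m, giving Δr = 7.12×10^-3 m.
After a semicircle each ion lands a diameter 2r from the entry slit, so the separation is 2Δr = 0.0142 m.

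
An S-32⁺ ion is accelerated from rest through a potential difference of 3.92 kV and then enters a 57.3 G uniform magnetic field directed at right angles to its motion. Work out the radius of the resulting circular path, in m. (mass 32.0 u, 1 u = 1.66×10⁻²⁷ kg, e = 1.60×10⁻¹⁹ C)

The kinetic energy gained is K = qV = (1×1.60×10^-19)(3920) = 6.27×10^-16 J.
v = √(2K/m) = 1.54×10^5 m/s.
r = mv/(qB) = (5.31×10^-26)(1.54×10^5) / [(1×1.60×10^-19)(5.73×10^-3)] = 8.90 m.

r ≈ 8.90 m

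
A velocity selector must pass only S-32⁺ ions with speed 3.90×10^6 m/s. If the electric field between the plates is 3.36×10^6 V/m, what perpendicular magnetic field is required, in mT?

B ≈ 862 mT

qE = qvB ⇒ B = E/v = (3.36×10^6) / (3.90×10^6) = 0.862 T.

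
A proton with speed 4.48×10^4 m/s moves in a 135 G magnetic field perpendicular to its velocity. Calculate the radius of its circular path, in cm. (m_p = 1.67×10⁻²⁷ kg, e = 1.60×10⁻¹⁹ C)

r ≈ 3.46 cm

The magnetic force provides the centripetal force: qvB = mv²/r, so r = mv/(qB).
r = (1.67×10^-27 kg)(4.48×10^4 m/s) / [(1×1.60×10^-19 C)(0.0135 T)] = 0.0346 m.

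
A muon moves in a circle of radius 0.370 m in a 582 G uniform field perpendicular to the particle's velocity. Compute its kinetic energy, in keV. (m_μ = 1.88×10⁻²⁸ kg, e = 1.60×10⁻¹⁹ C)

K ≈ 197 keV

v = qBr/m = (1×1.60×10^-19)(0.0582)(0.370) / (1.88×10^-28) = 1.83×10^7 m/s.
K = ½mv² = 0.5·(1.88×10^-28)·(1.83×10^7)² = 3.16×10^-14 J = 197 keV.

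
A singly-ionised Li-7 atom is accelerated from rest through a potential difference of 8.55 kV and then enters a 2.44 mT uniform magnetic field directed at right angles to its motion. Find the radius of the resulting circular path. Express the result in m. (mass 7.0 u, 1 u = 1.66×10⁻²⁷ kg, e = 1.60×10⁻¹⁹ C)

r ≈ 14.4 m

The kinetic energy gained is K = qV = (1×1.60×10^-19)(8550) = 1.37×10^-15 J.
v = √(2K/m) = 4.85×10^5 m/s.
r = mv/(qB) = (1.16×10^-26)(4.85×10^5) / [(1×1.60×10^-19)(2.44×10^-3)] = 14.4 m.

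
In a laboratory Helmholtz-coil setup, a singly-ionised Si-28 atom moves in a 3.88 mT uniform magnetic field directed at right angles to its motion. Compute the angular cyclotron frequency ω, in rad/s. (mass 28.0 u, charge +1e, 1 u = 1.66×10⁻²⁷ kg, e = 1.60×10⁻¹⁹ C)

ω ≈ 1.34×10^4 rad/s

ω = qB/m = (1×1.60×10^-19)(3.88×10^-3) / (4.65×10^-26) = 1.34×10^4 rad/s.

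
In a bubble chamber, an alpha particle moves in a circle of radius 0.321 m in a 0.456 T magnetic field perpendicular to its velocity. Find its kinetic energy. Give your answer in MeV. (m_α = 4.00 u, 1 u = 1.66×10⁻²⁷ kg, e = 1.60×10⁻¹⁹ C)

K ≈ 1.03 MeV

v = qBr/m = (2×1.60×10^-19)(0.456)(0.321) / (6.64×10^-27) = 7.05×10^6 m/s.
K = ½mv² = 0.5·(6.64×10^-27)·(7.05×10^6)² = 1.65×10^-13 J = 1.03 MeV.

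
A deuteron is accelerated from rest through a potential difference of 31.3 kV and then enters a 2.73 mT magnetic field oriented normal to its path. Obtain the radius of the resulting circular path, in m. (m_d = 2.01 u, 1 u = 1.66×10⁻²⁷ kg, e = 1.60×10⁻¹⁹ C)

r ≈ 13.2 m

The kinetic energy gained is K = qV = (1×1.60×10^-19)(3.13×10^4) = 5.01×10^-15 J.
v = √(2K/m) = 1.73×10^6 m/s.
r = mv/(qB) = (3.34×10^-27)(1.73×10^6) / [(1×1.60×10^-19)(2.73×10^-3)] = 13.2 m.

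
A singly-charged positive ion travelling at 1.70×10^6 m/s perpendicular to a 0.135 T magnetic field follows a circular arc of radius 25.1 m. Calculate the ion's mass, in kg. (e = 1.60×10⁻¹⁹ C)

m ≈ 3.19×10^-25 kg

qvB = mv²/r ⇒ m = qBr/v.
m = (1×1.60×10^-19)(0.135)(25.1) / (1.70×10^6) = 3.19×10^-25 kg.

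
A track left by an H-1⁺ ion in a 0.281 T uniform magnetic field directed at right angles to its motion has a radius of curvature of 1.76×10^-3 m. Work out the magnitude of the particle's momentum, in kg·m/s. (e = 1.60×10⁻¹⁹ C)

p ≈ 7.91×10^-23 kg·m/s

Since qvB = mv²/r, the momentum p = mv = qBr.
p = (1×1.60×10^-19)(0.281)(1.76×10^-3) = 7.91×10^-23 kg·m/s.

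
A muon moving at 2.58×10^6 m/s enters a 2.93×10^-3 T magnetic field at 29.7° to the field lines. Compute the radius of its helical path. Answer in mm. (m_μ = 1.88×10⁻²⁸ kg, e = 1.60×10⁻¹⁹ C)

r ≈ 513 mm

Only the perpendicular component v⊥ = v sin29.7° = 1.28×10^6 m/s is bent by the field.
r = m v⊥ /(qB) = (1.88×10^-28)(1.28×10^6) / [(1×1.60×10^-19)(2.93×10^-3)] = 0.513 m.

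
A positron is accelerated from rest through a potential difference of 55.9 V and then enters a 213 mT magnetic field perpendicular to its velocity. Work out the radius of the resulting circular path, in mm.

r ≈ 0.118 mm

The kinetic energy gained is K = qV = (1×1.60×10^-19)(55.9) = 8.94×10^-18 J.
v = √(2K/m) = 4.43×10^6 m/s.
r = mv/(qB) = (9.11×10^-31)(4.43×10^6) / [(1×1.60×10^-19)(0.213)] = 1.18×10^-4 m.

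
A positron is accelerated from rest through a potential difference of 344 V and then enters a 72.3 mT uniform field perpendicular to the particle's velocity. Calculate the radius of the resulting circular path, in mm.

The kinetic energy gained is K = qV = (1×1.60×10^-19)(344) = 5.50×10^-17 J.
v = √(2K/m) = 1.10×10^7 m/s.
r = mv/(qB) = (9.11×10^-31)(1.10×10^7) / [(1×1.60×10^-19)(0.0723)] = 8.66×10^-4 m.

r ≈ 0.866 mm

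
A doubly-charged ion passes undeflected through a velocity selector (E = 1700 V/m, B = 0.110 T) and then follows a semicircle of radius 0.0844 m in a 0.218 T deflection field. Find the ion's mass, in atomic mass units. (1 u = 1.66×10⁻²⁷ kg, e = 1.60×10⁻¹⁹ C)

m ≈ 230 u

v = E/B₁ = 1.55×10^4 m/s.
From r = mv/(qB₂), m = qB₂r/v = (2×1.60×10^-19)(0.218)(0.0844) / (1.55×10^4) = 3.81×10^-25 kg.
In atomic mass units: m = 3.81×10^-25 / 1.66×10^-27 = 230 u.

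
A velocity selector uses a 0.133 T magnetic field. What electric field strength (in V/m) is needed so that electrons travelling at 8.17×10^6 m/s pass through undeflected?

qE = qvB ⇒ E = vB = (8.17×10^6)(0.133) = 1.09×10^6 V/m.

E ≈ 1.09×10^6 V/m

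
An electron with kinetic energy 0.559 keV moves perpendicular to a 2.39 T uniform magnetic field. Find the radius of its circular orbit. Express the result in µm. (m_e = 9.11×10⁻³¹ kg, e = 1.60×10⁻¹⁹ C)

r ≈ 33.4 µm

Convert the energy: K = 0.559 keV = 8.94×10^-17 J.
v = √(2K/m) = √(2·8.94×10^-17/9.11×10^-31) = 1.40×10^7 m/s.
r = mv/(qB) = (9.11×10^-31)(1.40×10^7) / [(1×1.60×10^-19)(2.39)] = 3.34×10^-5 m.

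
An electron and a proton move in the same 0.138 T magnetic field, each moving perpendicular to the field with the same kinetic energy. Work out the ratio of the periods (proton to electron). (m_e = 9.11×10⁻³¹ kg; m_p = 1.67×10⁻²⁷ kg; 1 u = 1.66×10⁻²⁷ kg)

ratio ≈ 1830

T = 2πm/(qB) is independent of speed, so T₂/T₁ = (m₂/q₂)/(m₁/q₁).
T_{proton}/T_{electron} = (1.67×10^-27/1e) / (9.11×10^-31/1e) = 1830.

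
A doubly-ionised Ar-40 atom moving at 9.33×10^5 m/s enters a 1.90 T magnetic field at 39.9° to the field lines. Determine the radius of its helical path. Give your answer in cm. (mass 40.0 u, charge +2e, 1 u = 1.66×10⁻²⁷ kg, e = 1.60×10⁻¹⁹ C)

r ≈ 6.54 cm

Only the perpendicular component v⊥ = v sin39.9° = 5.98×10^5 m/s is bent by the field.
r = m v⊥ /(qB) = (6.64×10^-26)(5.98×10^5) / [(2×1.60×10^-19)(1.90)] = 0.0654 m.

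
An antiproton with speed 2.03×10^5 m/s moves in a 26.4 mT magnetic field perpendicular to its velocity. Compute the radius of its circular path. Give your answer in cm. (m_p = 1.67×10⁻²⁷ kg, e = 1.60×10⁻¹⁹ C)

The magnetic force provides the centripetal force: qvB = mv²/r, so r = mv/(qB).
r = (1.67×10^-27 kg)(2.03×10^5 m/s) / [(1×1.60×10^-19 C)(0.0264 T)] = 0.0803 m.

r ≈ 8.03 cm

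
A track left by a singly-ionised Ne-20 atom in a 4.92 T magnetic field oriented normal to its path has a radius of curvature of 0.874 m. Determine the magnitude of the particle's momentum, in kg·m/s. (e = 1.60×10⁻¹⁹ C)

p ≈ 6.88×10^-19 kg·m/s

Since qvB = mv²/r, the momentum p = mv = qBr.
p = (1×1.60×10^-19)(4.92)(0.874) = 6.88×10^-19 kg·m/s.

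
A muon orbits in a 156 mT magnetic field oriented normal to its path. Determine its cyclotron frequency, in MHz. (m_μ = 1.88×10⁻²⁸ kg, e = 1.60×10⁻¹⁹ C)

f = qB/(2πm) = (1×1.60×10^-19)(0.156) / [2π(1.88×10^-28)] = 2.11×10^7 Hz.

f ≈ 21.1 MHz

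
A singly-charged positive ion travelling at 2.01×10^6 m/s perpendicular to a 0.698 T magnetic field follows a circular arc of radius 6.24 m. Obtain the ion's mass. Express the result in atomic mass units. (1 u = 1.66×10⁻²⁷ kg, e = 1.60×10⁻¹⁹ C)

qvB = mv²/r ⇒ m = qBr/v.
m = (1×1.60×10^-19)(0.698)(6.24) / (2.01×10^6) = 3.47×10^-25 kg = 209 u.

m ≈ 209 u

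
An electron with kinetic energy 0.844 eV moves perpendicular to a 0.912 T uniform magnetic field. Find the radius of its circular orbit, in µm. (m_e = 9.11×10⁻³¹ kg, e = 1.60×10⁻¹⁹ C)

r ≈ 3.40 µm

Convert the energy: K = 0.844 eV = 1.35×10^-19 J.
v = √(2K/m) = √(2·1.35×10^-19/9.11×10^-31) = 5.44×10^5 m/s.
r = mv/(qB) = (9.11×10^-31)(5.44×10^5) / [(1×1.60×10^-19)(0.912)] = 3.40×10^-6 m.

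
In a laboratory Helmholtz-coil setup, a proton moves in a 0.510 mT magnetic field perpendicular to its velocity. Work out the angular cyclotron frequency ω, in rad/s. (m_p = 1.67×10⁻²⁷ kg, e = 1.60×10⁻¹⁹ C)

ω = qB/m = (1×1.60×10^-19)(5.10×10^-4) / (1.67×10^-27) = 4.89×10^4 rad/s.

ω ≈ 4.89×10^4 rad/s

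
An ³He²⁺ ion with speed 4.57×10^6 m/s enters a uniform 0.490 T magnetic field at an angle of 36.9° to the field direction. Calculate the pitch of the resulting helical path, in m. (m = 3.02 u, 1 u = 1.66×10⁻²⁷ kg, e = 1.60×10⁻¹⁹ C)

pitch ≈ 0.734 m

The velocity component along B is v∥ = v cos36.9° = 3.65×10^6 m/s.
The cyclotron period T = 2πm/(qB) = 2.01×10^-7 s is set by m, q, B alone.
Pitch = v∥·T = (3.65×10^6)(2.01×10^-7) = 0.734 m.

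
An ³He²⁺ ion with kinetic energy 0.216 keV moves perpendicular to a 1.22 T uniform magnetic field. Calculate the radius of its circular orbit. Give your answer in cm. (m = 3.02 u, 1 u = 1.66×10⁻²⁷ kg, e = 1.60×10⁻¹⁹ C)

Convert the energy: K = 0.216 keV = 3.46×10^-17 J.
v = √(2K/m) = √(2·3.46×10^-17/5.01×10^-27) = 1.17×10^5 m/s.
r = mv/(qB) = (5.01×10^-27)(1.17×10^5) / [(2×1.60×10^-19)(1.22)] = 1.51×10^-3 m.

r ≈ 0.151 cm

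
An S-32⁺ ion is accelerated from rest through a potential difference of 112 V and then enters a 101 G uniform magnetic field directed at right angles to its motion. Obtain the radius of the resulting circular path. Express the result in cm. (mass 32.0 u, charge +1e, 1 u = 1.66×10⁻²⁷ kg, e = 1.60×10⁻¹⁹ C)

r ≈ 85.4 cm

The kinetic energy gained is K = qV = (1×1.60×10^-19)(112) = 1.79×10^-17 J.
v = √(2K/m) = 2.60×10^4 m/s.
r = mv/(qB) = (5.31×10^-26)(2.60×10^4) / [(1×1.60×10^-19)(0.0101)] = 0.854 m.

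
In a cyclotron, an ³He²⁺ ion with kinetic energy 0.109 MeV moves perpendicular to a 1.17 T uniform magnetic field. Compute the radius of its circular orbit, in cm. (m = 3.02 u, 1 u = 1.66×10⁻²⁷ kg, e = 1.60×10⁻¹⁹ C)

Convert the energy: K = 0.109 MeV = 1.74×10^-14 J.
v = √(2K/m) = √(2·1.74×10^-14/5.01×10^-27) = 2.64×10^6 m/s.
r = mv/(qB) = (5.01×10^-27)(2.64×10^6) / [(2×1.60×10^-19)(1.17)] = 0.0353 m.

r ≈ 3.53 cm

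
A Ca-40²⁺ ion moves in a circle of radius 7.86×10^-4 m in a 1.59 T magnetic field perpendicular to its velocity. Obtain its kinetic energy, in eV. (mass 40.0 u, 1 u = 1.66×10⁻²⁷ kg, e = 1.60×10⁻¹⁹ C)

K ≈ 7.53 eV

v = qBr/m = (2×1.60×10^-19)(1.59)(7.86×10^-4) / (6.64×10^-26) = 6020 m/s.
K = ½mv² = 0.5·(6.64×10^-26)·(6020)² = 1.20×10^-18 J = 7.53 eV.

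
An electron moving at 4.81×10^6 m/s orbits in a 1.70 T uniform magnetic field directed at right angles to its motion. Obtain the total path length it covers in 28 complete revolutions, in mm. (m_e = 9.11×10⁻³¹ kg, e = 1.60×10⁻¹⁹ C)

L ≈ 2.83 mm

r = mv/(qB) = 1.61×10^-5 m, so one revolution covers 2πr = 1.01×10^-4 m.
In 28 revolutions: L = 28·2πr = 2.83×10^-3 m.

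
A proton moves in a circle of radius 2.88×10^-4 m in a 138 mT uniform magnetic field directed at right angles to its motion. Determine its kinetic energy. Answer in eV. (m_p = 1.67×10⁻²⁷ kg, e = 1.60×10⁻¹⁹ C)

K ≈ 0.0757 eV

v = qBr/m = (1×1.60×10^-19)(0.138)(2.88×10^-4) / (1.67×10^-27) = 3810 m/s.
K = ½mv² = 0.5·(1.67×10^-27)·(3810)² = 1.21×10^-20 J = 0.0757 eV.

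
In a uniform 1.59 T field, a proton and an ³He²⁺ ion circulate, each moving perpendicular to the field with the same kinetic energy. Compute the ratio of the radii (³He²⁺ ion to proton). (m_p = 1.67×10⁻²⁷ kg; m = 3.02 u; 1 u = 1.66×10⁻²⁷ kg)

r = √(2mK)/(qB) ⇒ at equal K, r ∝ √m/q.
r_{³He²⁺ ion}/r_{proton} = 0.866.

ratio ≈ 0.866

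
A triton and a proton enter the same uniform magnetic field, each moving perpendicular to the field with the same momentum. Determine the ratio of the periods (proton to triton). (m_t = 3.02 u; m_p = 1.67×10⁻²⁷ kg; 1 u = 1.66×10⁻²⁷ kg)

ratio ≈ 0.333

T = 2πm/(qB) is independent of speed, so T₂/T₁ = (m₂/q₂)/(m₁/q₁).
T_{proton}/T_{triton} = (1.67×10^-27/1e) / (5.01×10^-27/1e) = 0.333.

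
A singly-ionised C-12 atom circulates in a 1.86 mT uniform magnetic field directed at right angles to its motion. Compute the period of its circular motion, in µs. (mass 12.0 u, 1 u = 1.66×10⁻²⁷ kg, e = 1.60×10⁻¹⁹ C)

T ≈ 421 µs

The cyclotron period is independent of speed: T = 2πm/(qB).
T = 2π(1.99×10^-26) / [(1×1.60×10^-19)(1.86×10^-3)] = 4.21×10^-4 s.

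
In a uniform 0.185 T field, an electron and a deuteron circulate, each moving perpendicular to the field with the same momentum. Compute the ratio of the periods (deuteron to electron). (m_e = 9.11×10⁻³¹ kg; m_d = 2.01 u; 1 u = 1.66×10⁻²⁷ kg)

ratio ≈ 3660

T = 2πm/(qB) is independent of speed, so T₂/T₁ = (m₂/q₂)/(m₁/q₁).
T_{deuteron}/T_{electron} = (3.34×10^-27/1e) / (9.11×10^-31/1e) = 3660.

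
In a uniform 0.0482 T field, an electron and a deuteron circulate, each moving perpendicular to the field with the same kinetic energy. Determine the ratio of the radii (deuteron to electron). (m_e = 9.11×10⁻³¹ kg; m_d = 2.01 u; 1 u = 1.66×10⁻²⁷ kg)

r = √(2mK)/(qB) ⇒ at equal K, r ∝ √m/q.
r_{deuteron}/r_{electron} = 60.5.

ratio ≈ 60.5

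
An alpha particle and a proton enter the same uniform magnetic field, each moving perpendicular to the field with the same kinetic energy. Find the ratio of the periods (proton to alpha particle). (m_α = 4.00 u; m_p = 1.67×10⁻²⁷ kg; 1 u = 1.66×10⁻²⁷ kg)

T = 2πm/(qB) is independent of speed, so T₂/T₁ = (m₂/q₂)/(m₁/q₁).
T_{proton}/T_{alpha particle} = (1.67×10^-27/1e) / (6.64×10^-27/2e) = 0.503.

ratio ≈ 0.503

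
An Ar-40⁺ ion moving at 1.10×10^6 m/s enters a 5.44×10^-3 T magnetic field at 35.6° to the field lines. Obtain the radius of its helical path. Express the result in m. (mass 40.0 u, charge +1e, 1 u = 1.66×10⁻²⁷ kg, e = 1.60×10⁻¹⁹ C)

r ≈ 48.8 m

Only the perpendicular component v⊥ = v sin35.6° = 6.40×10^5 m/s is bent by the field.
r = m v⊥ /(qB) = (6.64×10^-26)(6.40×10^5) / [(1×1.60×10^-19)(5.44×10^-3)] = 48.8 m.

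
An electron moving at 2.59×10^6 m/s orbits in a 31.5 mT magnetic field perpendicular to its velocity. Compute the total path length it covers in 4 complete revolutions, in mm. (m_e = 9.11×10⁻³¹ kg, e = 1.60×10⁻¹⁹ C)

r = mv/(qB) = 4.68×10^-4 m, so one revolution covers 2πr = 2.94×10^-3 m.
In 4 revolutions: L = 4·2πr = 0.0118 m.

L ≈ 11.8 mm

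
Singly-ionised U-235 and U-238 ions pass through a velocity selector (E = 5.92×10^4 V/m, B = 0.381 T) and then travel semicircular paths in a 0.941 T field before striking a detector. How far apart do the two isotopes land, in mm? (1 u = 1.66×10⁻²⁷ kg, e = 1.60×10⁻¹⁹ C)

Both emerge at v = E/B₁ = 1.55×10^5 m/s.
r = mv/(qB₂), so r₁ = 0.40259 m and r₂ = 0.40773 m, giving Δr = 5.14×10^-3 m.
After a semicircle each ion lands a diameter 2r from the entry slit, so the separation is 2Δr = 0.0103 m.

Δd ≈ 10.3 mm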